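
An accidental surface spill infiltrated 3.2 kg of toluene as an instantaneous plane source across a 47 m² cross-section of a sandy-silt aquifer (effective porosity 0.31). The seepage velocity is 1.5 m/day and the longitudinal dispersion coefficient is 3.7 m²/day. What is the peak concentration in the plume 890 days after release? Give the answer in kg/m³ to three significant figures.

The peak of an instantaneous 1D plume sits at x = vt; there the Gaussian factor is 1 and C_max = M/(n_e·A·√(4πDt)), where n_e·A is the pore area the mass is dissolved in.
√(4πDt) = √(4π × 3.7 × 890) = 203.4 m, so C_max = 3.2/(0.31 × 47 × 203.4) = 0.00108 kg/m³.

0.00108 kg/m³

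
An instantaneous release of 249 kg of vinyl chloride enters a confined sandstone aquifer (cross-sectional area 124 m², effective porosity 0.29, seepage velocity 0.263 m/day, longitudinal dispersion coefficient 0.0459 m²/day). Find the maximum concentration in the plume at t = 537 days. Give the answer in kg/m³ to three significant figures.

The peak of an instantaneous 1D plume sits at x = vt; there the Gaussian factor is 1 and C_max = M/(n_e·A·√(4πDt)), where n_e·A is the pore area the mass is dissolved in.
√(4πDt) = √(4π × 0.0459 × 537) = 17.60 m, so C_max = 249/(0.29 × 124 × 17.60) = 0.393 kg/m³.

0.393 kg/m³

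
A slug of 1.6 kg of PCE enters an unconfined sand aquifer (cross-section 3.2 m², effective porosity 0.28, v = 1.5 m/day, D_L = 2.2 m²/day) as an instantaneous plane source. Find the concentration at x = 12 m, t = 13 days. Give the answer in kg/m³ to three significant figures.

0.0576 kg/m³

For an instantaneous plane source, C(x,t) = M/(n_e·A·√(4πDt)) · exp(−(x−vt)²/(4Dt)), with n_e·A the pore (flow) area.
Plume center vt = 1.5 × 13 = 19.5 m, so the well at 12 m is 7.5 m upgradient of the peak.
√(4πDt) = 18.96 m, giving peak height M/(n_e·A·√(4πDt)) = 1.6/(0.28 × 3.2 × 18.96) = 0.09418 kg/m³.
(x−vt)²/(4Dt) = (-7.5)²/(4 × 2.2 × 13) = 0.4917; exp(−0.4917) = 0.6116.
C = 0.09418 × 0.6116 = 0.0576 kg/m³.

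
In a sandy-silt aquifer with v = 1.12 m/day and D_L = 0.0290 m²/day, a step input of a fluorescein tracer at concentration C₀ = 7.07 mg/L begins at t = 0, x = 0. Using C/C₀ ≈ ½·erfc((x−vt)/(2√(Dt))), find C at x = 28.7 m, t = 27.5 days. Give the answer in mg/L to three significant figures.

For a continuous step input, C/C₀ ≈ ½·erfc((x−vt)/(2√(Dt))).
vt = 1.12 × 27.5 = 30.8 m and 2√(Dt) = 2√(0.0290 × 27.5) = 1.786 m.
Argument (x−vt)/(2√(Dt)) = (28.7 − 30.8)/1.786 = -1.176; ½·erfc(-1.176) = 0.9519.
C = 7.07 × 0.9519 = 6.73 mg/L.

6.73 mg/L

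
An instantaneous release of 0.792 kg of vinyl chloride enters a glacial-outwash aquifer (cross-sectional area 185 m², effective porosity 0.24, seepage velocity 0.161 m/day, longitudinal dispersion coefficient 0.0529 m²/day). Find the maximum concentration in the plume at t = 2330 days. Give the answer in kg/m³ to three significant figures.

0.000453 kg/m³

The peak of an instantaneous 1D plume sits at x = vt; there the Gaussian factor is 1 and C_max = M/(n_e·A·√(4πDt)), where n_e·A is the pore area the mass is dissolved in.
√(4πDt) = √(4π × 0.0529 × 2330) = 39.36 m, so C_max = 0.792/(0.24 × 185 × 39.36) = 0.000453 kg/m³.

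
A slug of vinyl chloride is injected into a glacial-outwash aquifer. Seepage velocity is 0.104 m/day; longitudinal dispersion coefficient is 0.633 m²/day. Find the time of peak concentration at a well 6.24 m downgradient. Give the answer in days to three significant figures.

25.3 days

For the 1D instantaneous-source solution, setting ∂C/∂t = 0 at fixed x gives v²t² + 2Dt − x² = 0, so t = (√(D² + v²x²) − D)/v².
√(D² + v²x²) = √(0.633² + 0.104² × 6.24²) = 0.9066; v² = 0.010816.
t = (0.9066 − 0.633)/0.010816 = 25.3 days (vs. the pure-advection estimate x/v = 60.0 d).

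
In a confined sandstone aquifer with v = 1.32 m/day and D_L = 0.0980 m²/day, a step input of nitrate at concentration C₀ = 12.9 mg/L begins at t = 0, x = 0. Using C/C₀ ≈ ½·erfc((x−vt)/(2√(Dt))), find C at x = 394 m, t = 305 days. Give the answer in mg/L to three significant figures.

For a continuous step input, C/C₀ ≈ ½·erfc((x−vt)/(2√(Dt))).
vt = 1.32 × 305 = 402.6 m and 2√(Dt) = 2√(0.0980 × 305) = 10.93 m.
Argument (x−vt)/(2√(Dt)) = (394 − 402.6)/10.93 = -0.7868; ½·erfc(-0.7868) = 0.8671.
C = 12.9 × 0.8671 = 11.2 mg/L.

11.2 mg/L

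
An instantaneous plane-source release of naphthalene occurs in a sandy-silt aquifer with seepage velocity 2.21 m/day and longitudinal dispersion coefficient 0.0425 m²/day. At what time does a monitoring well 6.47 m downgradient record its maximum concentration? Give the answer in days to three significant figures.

2.92 days

For the 1D instantaneous-source solution, setting ∂C/∂t = 0 at fixed x gives v²t² + 2Dt − x² = 0, so t = (√(D² + v²x²) − D)/v².
√(D² + v²x²) = √(0.0425² + 2.21² × 6.47²) = 14.30; v² = 4.8841.
t = (14.30 − 0.0425)/4.8841 = 2.92 days (vs. the pure-advection estimate x/v = 2.93 d).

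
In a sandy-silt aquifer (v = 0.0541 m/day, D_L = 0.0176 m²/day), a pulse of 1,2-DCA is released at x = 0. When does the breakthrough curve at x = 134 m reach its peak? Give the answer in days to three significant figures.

2470 days

For the 1D instantaneous-source solution, setting ∂C/∂t = 0 at fixed x gives v²t² + 2Dt − x² = 0, so t = (√(D² + v²x²) − D)/v².
√(D² + v²x²) = √(0.0176² + 0.0541² × 134²) = 7.249; v² = 0.00292681.
t = (7.249 − 0.0176)/0.00292681 = 2470 days (vs. the pure-advection estimate x/v = 2480 d).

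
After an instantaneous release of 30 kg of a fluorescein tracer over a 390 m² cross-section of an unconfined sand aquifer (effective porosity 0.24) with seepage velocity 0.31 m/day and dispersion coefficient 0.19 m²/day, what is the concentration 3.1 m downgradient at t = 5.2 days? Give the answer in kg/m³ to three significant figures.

0.0519 kg/m³

For an instantaneous plane source, C(x,t) = M/(n_e·A·√(4πDt)) · exp(−(x−vt)²/(4Dt)), with n_e·A the pore (flow) area.
Plume center vt = 0.31 × 5.2 = 1.612 m, so the well at 3.1 m is 1.488 m downgradient of the peak.
√(4πDt) = 3.524 m, giving peak height M/(n_e·A·√(4πDt)) = 30/(0.24 × 390 × 3.524) = 0.09095 kg/m³.
(x−vt)²/(4Dt) = (1.488)²/(4 × 0.19 × 5.2) = 0.5603; exp(−0.5603) = 0.5710.
C = 0.09095 × 0.5710 = 0.0519 kg/m³.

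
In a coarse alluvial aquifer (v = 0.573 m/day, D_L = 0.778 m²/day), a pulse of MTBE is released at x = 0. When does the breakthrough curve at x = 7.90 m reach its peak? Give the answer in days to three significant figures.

11.6 days

For the 1D instantaneous-source solution, setting ∂C/∂t = 0 at fixed x gives v²t² + 2Dt − x² = 0, so t = (√(D² + v²x²) − D)/v².
√(D² + v²x²) = √(0.778² + 0.573² × 7.90²) = 4.593; v² = 0.328329.
t = (4.593 − 0.778)/0.328329 = 11.6 days (vs. the pure-advection estimate x/v = 13.8 d).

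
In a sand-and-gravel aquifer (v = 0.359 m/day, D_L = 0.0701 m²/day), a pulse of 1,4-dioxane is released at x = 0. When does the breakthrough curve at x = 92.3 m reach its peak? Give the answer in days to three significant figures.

For the 1D instantaneous-source solution, setting ∂C/∂t = 0 at fixed x gives v²t² + 2Dt − x² = 0, so t = (√(D² + v²x²) − D)/v².
√(D² + v²x²) = √(0.0701² + 0.359² × 92.3²) = 33.14; v² = 0.128881.
t = (33.14 − 0.0701)/0.128881 = 257 days (vs. the pure-advection estimate x/v = 257 d).

257 days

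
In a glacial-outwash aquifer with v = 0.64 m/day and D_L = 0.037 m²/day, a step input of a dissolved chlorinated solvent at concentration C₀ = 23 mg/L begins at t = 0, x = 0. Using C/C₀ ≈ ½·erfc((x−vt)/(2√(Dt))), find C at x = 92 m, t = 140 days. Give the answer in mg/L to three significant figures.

5.24 mg/L

For a continuous step input, C/C₀ ≈ ½·erfc((x−vt)/(2√(Dt))).
vt = 0.64 × 140 = 89.6 m and 2√(Dt) = 2√(0.037 × 140) = 4.552 m.
Argument (x−vt)/(2√(Dt)) = (92 − 89.6)/4.552 = 0.5272; ½·erfc(0.5272) = 0.2280.
C = 23 × 0.2280 = 5.24 mg/L.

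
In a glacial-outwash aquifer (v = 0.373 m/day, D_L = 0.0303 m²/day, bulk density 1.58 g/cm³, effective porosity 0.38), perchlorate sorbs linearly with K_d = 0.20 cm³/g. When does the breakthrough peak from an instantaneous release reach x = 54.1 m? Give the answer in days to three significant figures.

Retardation factor R = 1 + ρ_b·K_d/n = 1 + 1.58 × 0.20/0.38 = 1.832.
Sorption retards both mechanisms: v_R = v/R = 0.2036 m/day, D_R = D/R = 0.01654 m²/day.
Peak time from v_R²t² + 2D_R t − x² = 0: t = (√(D_R² + v_R²x²) − D_R)/v_R².
√(D_R² + v_R²x²) = √(0.01654² + 0.2036² × 54.1²) = 11.01; v_R² = 0.04145.
t = (11.01 − 0.01654)/0.04145 = 265 days.

265 days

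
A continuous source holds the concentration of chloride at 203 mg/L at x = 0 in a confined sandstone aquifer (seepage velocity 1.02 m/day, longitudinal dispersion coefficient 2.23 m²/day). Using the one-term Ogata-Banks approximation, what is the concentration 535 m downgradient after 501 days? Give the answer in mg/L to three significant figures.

For a continuous step input, C/C₀ ≈ ½·erfc((x−vt)/(2√(Dt))).
vt = 1.02 × 501 = 511.02 m and 2√(Dt) = 2√(2.23 × 501) = 66.85 m.
Argument (x−vt)/(2√(Dt)) = (535 − 511.02)/66.85 = 0.3587; ½·erfc(0.3587) = 0.3060.
C = 203 × 0.3060 = 62.1 mg/L.

62.1 mg/L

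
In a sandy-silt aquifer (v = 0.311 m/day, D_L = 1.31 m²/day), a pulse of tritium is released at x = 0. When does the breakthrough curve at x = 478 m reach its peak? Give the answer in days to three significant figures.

For the 1D instantaneous-source solution, setting ∂C/∂t = 0 at fixed x gives v²t² + 2Dt − x² = 0, so t = (√(D² + v²x²) − D)/v².
√(D² + v²x²) = √(1.31² + 0.311² × 478²) = 148.7; v² = 0.096721.
t = (148.7 − 1.31)/0.096721 = 1520 days (vs. the pure-advection estimate x/v = 1540 d).

1520 days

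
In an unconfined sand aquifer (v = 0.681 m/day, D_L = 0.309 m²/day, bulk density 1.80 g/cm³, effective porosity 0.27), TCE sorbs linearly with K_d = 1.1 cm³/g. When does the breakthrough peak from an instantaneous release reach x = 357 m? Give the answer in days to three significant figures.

Retardation factor R = 1 + ρ_b·K_d/n = 1 + 1.80 × 1.1/0.27 = 8.333.
Sorption retards both mechanisms: v_R = v/R = 0.08172 m/day, D_R = D/R = 0.03708 m²/day.
Peak time from v_R²t² + 2D_R t − x² = 0: t = (√(D_R² + v_R²x²) − D_R)/v_R².
√(D_R² + v_R²x²) = √(0.03708² + 0.08172² × 357²) = 29.17; v_R² = 0.006678.
t = (29.17 − 0.03708)/0.006678 = 4360 days.

4360 days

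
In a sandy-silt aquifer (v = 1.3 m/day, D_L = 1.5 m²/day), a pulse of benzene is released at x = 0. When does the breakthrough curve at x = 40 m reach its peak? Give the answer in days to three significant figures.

29.9 days

For the 1D instantaneous-source solution, setting ∂C/∂t = 0 at fixed x gives v²t² + 2Dt − x² = 0, so t = (√(D² + v²x²) − D)/v².
√(D² + v²x²) = √(1.5² + 1.3² × 40²) = 52.02; v² = 1.69.
t = (52.02 − 1.5)/1.69 = 29.9 days (vs. the pure-advection estimate x/v = 30.8 d).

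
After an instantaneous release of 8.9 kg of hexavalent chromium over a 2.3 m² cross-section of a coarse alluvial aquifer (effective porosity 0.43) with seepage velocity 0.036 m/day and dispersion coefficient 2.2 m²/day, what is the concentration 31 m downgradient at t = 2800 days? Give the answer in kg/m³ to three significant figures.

For an instantaneous plane source, C(x,t) = M/(n_e·A·√(4πDt)) · exp(−(x−vt)²/(4Dt)), with n_e·A the pore (flow) area.
Plume center vt = 0.036 × 2800 = 100.8 m, so the well at 31 m is 69.8 m upgradient of the peak.
√(4πDt) = 278.2 m, giving peak height M/(n_e·A·√(4πDt)) = 8.9/(0.43 × 2.3 × 278.2) = 0.03235 kg/m³.
(x−vt)²/(4Dt) = (-69.8)²/(4 × 2.2 × 2800) = 0.1977; exp(−0.1977) = 0.8206.
C = 0.03235 × 0.8206 = 0.0265 kg/m³.

0.0265 kg/m³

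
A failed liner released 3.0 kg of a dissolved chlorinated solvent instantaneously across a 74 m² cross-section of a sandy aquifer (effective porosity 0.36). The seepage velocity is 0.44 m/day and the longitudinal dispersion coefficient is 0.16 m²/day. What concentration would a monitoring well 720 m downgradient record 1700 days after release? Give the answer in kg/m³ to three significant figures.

For an instantaneous plane source, C(x,t) = M/(n_e·A·√(4πDt)) · exp(−(x−vt)²/(4Dt)), with n_e·A the pore (flow) area.
Plume center vt = 0.44 × 1700 = 748 m, so the well at 720 m is 28 m upgradient of the peak.
√(4πDt) = 58.46 m, giving peak height M/(n_e·A·√(4πDt)) = 3.0/(0.36 × 74 × 58.46) = 0.001926 kg/m³.
(x−vt)²/(4Dt) = (-28)²/(4 × 0.16 × 1700) = 0.7206; exp(−0.7206) = 0.4865.
C = 0.001926 × 0.4865 = 0.000937 kg/m³.

0.000937 kg/m³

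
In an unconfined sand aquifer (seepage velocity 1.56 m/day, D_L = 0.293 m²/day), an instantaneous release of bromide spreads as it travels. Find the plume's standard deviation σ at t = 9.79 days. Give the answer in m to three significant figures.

2.40 m

Dispersive spreading gives a Gaussian with σ² = 2Dt; advection only shifts the center.
σ = √(2 × 0.293 × 9.79) = 2.40 m.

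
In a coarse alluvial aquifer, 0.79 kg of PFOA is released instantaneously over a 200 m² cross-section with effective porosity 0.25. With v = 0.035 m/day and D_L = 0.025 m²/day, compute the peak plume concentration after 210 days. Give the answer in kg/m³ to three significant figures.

The peak of an instantaneous 1D plume sits at x = vt; there the Gaussian factor is 1 and C_max = M/(n_e·A·√(4πDt)), where n_e·A is the pore area the mass is dissolved in.
√(4πDt) = √(4π × 0.025 × 210) = 8.122 m, so C_max = 0.79/(0.25 × 200 × 8.122) = 0.00195 kg/m³.

0.00195 kg/m³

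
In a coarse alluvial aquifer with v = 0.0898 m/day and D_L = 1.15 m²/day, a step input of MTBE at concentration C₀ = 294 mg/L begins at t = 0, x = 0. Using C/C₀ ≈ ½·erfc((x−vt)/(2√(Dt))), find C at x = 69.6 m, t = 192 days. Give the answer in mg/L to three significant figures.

For a continuous step input, C/C₀ ≈ ½·erfc((x−vt)/(2√(Dt))).
vt = 0.0898 × 192 = 17.2416 m and 2√(Dt) = 2√(1.15 × 192) = 29.72 m.
Argument (x−vt)/(2√(Dt)) = (69.6 − 17.2416)/29.72 = 1.762; ½·erfc(1.762) = 0.006354.
C = 294 × 0.006354 = 1.87 mg/L.

1.87 mg/L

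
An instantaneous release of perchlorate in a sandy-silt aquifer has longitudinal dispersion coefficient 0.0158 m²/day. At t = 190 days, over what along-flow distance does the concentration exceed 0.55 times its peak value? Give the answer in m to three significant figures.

The plume is Gaussian with σ = √(2Dt) = √(2 × 0.0158 × 190) = 2.450 m.
C/C_peak = exp(−Δx²/(2σ²)) = 0.55 ⇒ Δx = σ·√(−2 ln 0.55) = 2.450 × 1.093 = 2.678 m.
Width = 2Δx = 5.36 m.

5.36 m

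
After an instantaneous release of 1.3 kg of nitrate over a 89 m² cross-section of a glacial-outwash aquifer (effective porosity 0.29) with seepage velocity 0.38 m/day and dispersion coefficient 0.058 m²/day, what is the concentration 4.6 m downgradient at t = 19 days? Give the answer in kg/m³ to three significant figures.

0.00285 kg/m³

For an instantaneous plane source, C(x,t) = M/(n_e·A·√(4πDt)) · exp(−(x−vt)²/(4Dt)), with n_e·A the pore (flow) area.
Plume center vt = 0.38 × 19 = 7.22 m, so the well at 4.6 m is 2.62 m upgradient of the peak.
√(4πDt) = 3.721 m, giving peak height M/(n_e·A·√(4πDt)) = 1.3/(0.29 × 89 × 3.721) = 0.01354 kg/m³.
(x−vt)²/(4Dt) = (-2.62)²/(4 × 0.058 × 19) = 1.557; exp(−1.557) = 0.2108.
C = 0.01354 × 0.2108 = 0.00285 kg/m³.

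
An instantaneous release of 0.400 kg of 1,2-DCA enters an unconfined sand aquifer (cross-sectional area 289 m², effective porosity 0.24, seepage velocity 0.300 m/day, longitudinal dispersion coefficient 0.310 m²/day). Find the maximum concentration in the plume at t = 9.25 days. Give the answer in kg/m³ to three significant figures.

0.000961 kg/m³

The peak of an instantaneous 1D plume sits at x = vt; there the Gaussian factor is 1 and C_max = M/(n_e·A·√(4πDt)), where n_e·A is the pore area the mass is dissolved in.
√(4πDt) = √(4π × 0.310 × 9.25) = 6.003 m, so C_max = 0.400/(0.24 × 289 × 6.003) = 0.000961 kg/m³.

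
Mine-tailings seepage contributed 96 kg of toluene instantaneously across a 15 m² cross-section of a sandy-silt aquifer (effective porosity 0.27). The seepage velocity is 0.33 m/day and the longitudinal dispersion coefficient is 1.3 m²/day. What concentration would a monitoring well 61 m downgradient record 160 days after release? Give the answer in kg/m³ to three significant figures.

For an instantaneous plane source, C(x,t) = M/(n_e·A·√(4πDt)) · exp(−(x−vt)²/(4Dt)), with n_e·A the pore (flow) area.
Plume center vt = 0.33 × 160 = 52.8 m, so the well at 61 m is 8.2 m downgradient of the peak.
√(4πDt) = 51.13 m, giving peak height M/(n_e·A·√(4πDt)) = 96/(0.27 × 15 × 51.13) = 0.4636 kg/m³.
(x−vt)²/(4Dt) = (8.2)²/(4 × 1.3 × 160) = 0.08082; exp(−0.08082) = 0.9224.
C = 0.4636 × 0.9224 = 0.428 kg/m³.

0.428 kg/m³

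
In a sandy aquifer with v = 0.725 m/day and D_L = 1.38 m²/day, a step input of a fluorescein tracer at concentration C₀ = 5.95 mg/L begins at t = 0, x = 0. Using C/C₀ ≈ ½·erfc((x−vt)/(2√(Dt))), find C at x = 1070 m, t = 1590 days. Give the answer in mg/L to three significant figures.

5.32 mg/L

For a continuous step input, C/C₀ ≈ ½·erfc((x−vt)/(2√(Dt))).
vt = 0.725 × 1590 = 1152.75 m and 2√(Dt) = 2√(1.38 × 1590) = 93.68 m.
Argument (x−vt)/(2√(Dt)) = (1070 − 1152.75)/93.68 = -0.8833; ½·erfc(-0.8833) = 0.8942.
C = 5.95 × 0.8942 = 5.32 mg/L.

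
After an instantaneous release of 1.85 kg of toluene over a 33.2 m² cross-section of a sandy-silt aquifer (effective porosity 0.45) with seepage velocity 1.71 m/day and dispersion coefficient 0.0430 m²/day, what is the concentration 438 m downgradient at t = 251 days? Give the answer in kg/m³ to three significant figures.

For an instantaneous plane source, C(x,t) = M/(n_e·A·√(4πDt)) · exp(−(x−vt)²/(4Dt)), with n_e·A the pore (flow) area.
Plume center vt = 1.71 × 251 = 429.21 m, so the well at 438 m is 8.79 m downgradient of the peak.
√(4πDt) = 11.65 m, giving peak height M/(n_e·A·√(4πDt)) = 1.85/(0.45 × 33.2 × 11.65) = 0.01063 kg/m³.
(x−vt)²/(4Dt) = (8.79)²/(4 × 0.0430 × 251) = 1.790; exp(−1.790) = 0.1670.
C = 0.01063 × 0.1670 = 0.00178 kg/m³.

0.00178 kg/m³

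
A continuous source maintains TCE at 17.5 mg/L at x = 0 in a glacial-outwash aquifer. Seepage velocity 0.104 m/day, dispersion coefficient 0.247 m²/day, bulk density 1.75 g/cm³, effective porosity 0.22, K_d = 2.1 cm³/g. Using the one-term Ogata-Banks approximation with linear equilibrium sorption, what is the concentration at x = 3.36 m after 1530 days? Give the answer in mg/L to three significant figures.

Retardation factor R = 1 + ρ_b·K_d/n = 1 + 1.75 × 2.1/0.22 = 17.70.
Sorption retards both mechanisms: v_R = v/R = 0.005876 m/day, D_R = D/R = 0.01395 m²/day.
v_R·t = 0.005876 × 1530 = 8.99028 m; 2√(D_R t) = 9.240 m; argument = (3.36 − 8.99028)/9.240 = -0.6093.
C = C₀ × ½·erfc(-0.6093) = 17.5 × 0.8056 = 14.1 mg/L.

14.1 mg/L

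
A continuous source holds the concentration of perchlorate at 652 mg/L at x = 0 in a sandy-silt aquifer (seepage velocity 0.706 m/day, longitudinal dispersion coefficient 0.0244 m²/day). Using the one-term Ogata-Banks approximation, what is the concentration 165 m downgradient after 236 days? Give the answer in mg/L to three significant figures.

For a continuous step input, C/C₀ ≈ ½·erfc((x−vt)/(2√(Dt))).
vt = 0.706 × 236 = 166.616 m and 2√(Dt) = 2√(0.0244 × 236) = 4.799 m.
Argument (x−vt)/(2√(Dt)) = (165 − 166.616)/4.799 = -0.3367; ½·erfc(-0.3367) = 0.6830.
C = 652 × 0.6830 = 445 mg/L.

445 mg/L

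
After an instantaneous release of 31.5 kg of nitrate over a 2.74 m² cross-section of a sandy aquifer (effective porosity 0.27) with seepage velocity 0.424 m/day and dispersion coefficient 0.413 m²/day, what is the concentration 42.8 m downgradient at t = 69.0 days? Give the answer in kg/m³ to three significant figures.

0.450 kg/m³

For an instantaneous plane source, C(x,t) = M/(n_e·A·√(4πDt)) · exp(−(x−vt)²/(4Dt)), with n_e·A the pore (flow) area.
Plume center vt = 0.424 × 69.0 = 29.256 m, so the well at 42.8 m is 13.544 m downgradient of the peak.
√(4πDt) = 18.92 m, giving peak height M/(n_e·A·√(4πDt)) = 31.5/(0.27 × 2.74 × 18.92) = 2.250 kg/m³.
(x−vt)²/(4Dt) = (13.544)²/(4 × 0.413 × 69.0) = 1.609; exp(−1.609) = 0.2001.
C = 2.250 × 0.2001 = 0.450 kg/m³.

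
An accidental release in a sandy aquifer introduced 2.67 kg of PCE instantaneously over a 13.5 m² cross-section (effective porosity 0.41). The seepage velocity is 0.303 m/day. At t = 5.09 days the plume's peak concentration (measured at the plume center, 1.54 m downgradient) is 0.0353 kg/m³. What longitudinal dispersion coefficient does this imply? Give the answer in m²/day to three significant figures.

At the plume center C_max = M/(n_e·A·√(4πDt)), so D = M²/(4πt·(n_e·A·C_max)²).
n_e·A·C_max = 0.41 × 13.5 × 0.0353 = 0.1954 kg/m.
D = 2.67²/(4π × 5.09 × 0.1954²) = 2.92 m²/day.

2.92 m²/day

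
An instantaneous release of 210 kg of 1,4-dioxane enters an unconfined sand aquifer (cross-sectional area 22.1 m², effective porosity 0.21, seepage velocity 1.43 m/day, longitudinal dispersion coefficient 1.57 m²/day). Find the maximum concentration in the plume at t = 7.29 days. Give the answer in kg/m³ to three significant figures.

3.77 kg/m³

The peak of an instantaneous 1D plume sits at x = vt; there the Gaussian factor is 1 and C_max = M/(n_e·A·√(4πDt)), where n_e·A is the pore area the mass is dissolved in.
√(4πDt) = √(4π × 1.57 × 7.29) = 11.99 m, so C_max = 210/(0.21 × 22.1 × 11.99) = 3.77 kg/m³.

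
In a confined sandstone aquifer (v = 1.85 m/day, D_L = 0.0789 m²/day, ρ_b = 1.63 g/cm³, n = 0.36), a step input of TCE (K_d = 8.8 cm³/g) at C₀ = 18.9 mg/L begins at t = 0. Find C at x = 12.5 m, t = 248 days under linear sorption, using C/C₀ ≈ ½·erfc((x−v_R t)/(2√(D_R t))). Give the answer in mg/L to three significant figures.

Retardation factor R = 1 + ρ_b·K_d/n = 1 + 1.63 × 8.8/0.36 = 40.84.
Sorption retards both mechanisms: v_R = v/R = 0.04530 m/day, D_R = D/R = 0.001932 m²/day.
v_R·t = 0.04530 × 248 = 11.2344 m; 2√(D_R t) = 1.384 m; argument = (12.5 − 11.2344)/1.384 = 0.9145.
C = C₀ × ½·erfc(0.9145) = 18.9 × 0.09795 = 1.85 mg/L.

1.85 mg/L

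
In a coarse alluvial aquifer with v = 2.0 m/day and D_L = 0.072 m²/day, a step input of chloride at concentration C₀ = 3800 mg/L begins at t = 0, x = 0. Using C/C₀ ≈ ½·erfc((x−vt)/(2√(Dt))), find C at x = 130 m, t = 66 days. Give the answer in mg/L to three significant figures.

For a continuous step input, C/C₀ ≈ ½·erfc((x−vt)/(2√(Dt))).
vt = 2.0 × 66 = 132 m and 2√(Dt) = 2√(0.072 × 66) = 4.360 m.
Argument (x−vt)/(2√(Dt)) = (130 − 132)/4.360 = -0.4587; ½·erfc(-0.4587) = 0.7417.
C = 3800 × 0.7417 = 2820 mg/L.

2820 mg/L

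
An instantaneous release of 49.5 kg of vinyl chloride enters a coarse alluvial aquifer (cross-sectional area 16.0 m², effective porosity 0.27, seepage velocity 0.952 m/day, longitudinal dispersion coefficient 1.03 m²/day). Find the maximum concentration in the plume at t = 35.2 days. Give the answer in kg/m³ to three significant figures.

The peak of an instantaneous 1D plume sits at x = vt; there the Gaussian factor is 1 and C_max = M/(n_e·A·√(4πDt)), where n_e·A is the pore area the mass is dissolved in.
√(4πDt) = √(4π × 1.03 × 35.2) = 21.34 m, so C_max = 49.5/(0.27 × 16.0 × 21.34) = 0.537 kg/m³.

0.537 kg/m³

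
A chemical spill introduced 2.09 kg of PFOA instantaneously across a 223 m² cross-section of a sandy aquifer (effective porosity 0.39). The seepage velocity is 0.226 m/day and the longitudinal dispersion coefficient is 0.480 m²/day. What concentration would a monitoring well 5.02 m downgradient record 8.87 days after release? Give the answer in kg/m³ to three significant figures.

For an instantaneous plane source, C(x,t) = M/(n_e·A·√(4πDt)) · exp(−(x−vt)²/(4Dt)), with n_e·A the pore (flow) area.
Plume center vt = 0.226 × 8.87 = 2.00462 m, so the well at 5.02 m is 3.01538 m downgradient of the peak.
√(4πDt) = 7.315 m, giving peak height M/(n_e·A·√(4πDt)) = 2.09/(0.39 × 223 × 7.315) = 0.003285 kg/m³.
(x−vt)²/(4Dt) = (3.01538)²/(4 × 0.480 × 8.87) = 0.5339; exp(−0.5339) = 0.5863.
C = 0.003285 × 0.5863 = 0.00193 kg/m³.

0.00193 kg/m³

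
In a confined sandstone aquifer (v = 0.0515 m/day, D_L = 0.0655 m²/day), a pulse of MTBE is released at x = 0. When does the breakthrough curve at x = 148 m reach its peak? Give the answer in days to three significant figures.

2850 days

For the 1D instantaneous-source solution, setting ∂C/∂t = 0 at fixed x gives v²t² + 2Dt − x² = 0, so t = (√(D² + v²x²) − D)/v².
√(D² + v²x²) = √(0.0655² + 0.0515² × 148²) = 7.622; v² = 0.00265225.
t = (7.622 − 0.0655)/0.00265225 = 2850 days (vs. the pure-advection estimate x/v = 2870 d).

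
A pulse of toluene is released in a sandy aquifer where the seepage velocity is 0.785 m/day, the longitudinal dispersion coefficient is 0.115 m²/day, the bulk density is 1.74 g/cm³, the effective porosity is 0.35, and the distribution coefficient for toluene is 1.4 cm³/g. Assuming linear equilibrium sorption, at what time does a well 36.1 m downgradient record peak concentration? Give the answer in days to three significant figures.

365 days

Retardation factor R = 1 + ρ_b·K_d/n = 1 + 1.74 × 1.4/0.35 = 7.960.
Sorption retards both mechanisms: v_R = v/R = 0.09862 m/day, D_R = D/R = 0.01445 m²/day.
Peak time from v_R²t² + 2D_R t − x² = 0: t = (√(D_R² + v_R²x²) − D_R)/v_R².
√(D_R² + v_R²x²) = √(0.01445² + 0.09862² × 36.1²) = 3.560; v_R² = 0.009726.
t = (3.560 − 0.01445)/0.009726 = 365 days.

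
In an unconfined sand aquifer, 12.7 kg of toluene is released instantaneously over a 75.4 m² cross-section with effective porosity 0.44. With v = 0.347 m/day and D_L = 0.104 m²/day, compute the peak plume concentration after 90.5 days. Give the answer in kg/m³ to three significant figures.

0.0352 kg/m³

The peak of an instantaneous 1D plume sits at x = vt; there the Gaussian factor is 1 and C_max = M/(n_e·A·√(4πDt)), where n_e·A is the pore area the mass is dissolved in.
√(4πDt) = √(4π × 0.104 × 90.5) = 10.88 m, so C_max = 12.7/(0.44 × 75.4 × 10.88) = 0.0352 kg/m³.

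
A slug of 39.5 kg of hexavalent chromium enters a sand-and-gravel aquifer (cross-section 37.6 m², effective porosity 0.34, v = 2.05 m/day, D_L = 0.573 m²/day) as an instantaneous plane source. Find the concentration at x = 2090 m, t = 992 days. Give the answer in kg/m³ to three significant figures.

0.00902 kg/m³

For an instantaneous plane source, C(x,t) = M/(n_e·A·√(4πDt)) · exp(−(x−vt)²/(4Dt)), with n_e·A the pore (flow) area.
Plume center vt = 2.05 × 992 = 2033.6 m, so the well at 2090 m is 56.4 m downgradient of the peak.
√(4πDt) = 84.52 m, giving peak height M/(n_e·A·√(4πDt)) = 39.5/(0.34 × 37.6 × 84.52) = 0.03656 kg/m³.
(x−vt)²/(4Dt) = (56.4)²/(4 × 0.573 × 992) = 1.399; exp(−1.399) = 0.2468.
C = 0.03656 × 0.2468 = 0.00902 kg/m³.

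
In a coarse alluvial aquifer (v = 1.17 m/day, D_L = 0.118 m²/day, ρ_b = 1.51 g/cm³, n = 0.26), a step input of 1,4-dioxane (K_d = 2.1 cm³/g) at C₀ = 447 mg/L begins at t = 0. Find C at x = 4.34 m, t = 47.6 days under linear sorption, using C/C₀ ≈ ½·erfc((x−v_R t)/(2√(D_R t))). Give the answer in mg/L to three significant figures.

200 mg/L

Retardation factor R = 1 + ρ_b·K_d/n = 1 + 1.51 × 2.1/0.26 = 13.20.
Sorption retards both mechanisms: v_R = v/R = 0.08864 m/day, D_R = D/R = 0.008939 m²/day.
v_R·t = 0.08864 × 47.6 = 4.219264 m; 2√(D_R t) = 1.305 m; argument = (4.34 − 4.219264)/1.305 = 0.09252.
C = C₀ × ½·erfc(0.09252) = 447 × 0.4479 = 200 mg/L.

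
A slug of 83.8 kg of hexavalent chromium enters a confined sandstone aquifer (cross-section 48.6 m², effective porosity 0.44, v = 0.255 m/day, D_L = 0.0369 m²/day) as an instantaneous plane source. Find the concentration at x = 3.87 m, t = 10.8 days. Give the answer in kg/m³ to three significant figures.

0.802 kg/m³

For an instantaneous plane source, C(x,t) = M/(n_e·A·√(4πDt)) · exp(−(x−vt)²/(4Dt)), with n_e·A the pore (flow) area.
Plume center vt = 0.255 × 10.8 = 2.754 m, so the well at 3.87 m is 1.116 m downgradient of the peak.
√(4πDt) = 2.238 m, giving peak height M/(n_e·A·√(4πDt)) = 83.8/(0.44 × 48.6 × 2.238) = 1.751 kg/m³.
(x−vt)²/(4Dt) = (1.116)²/(4 × 0.0369 × 10.8) = 0.7813; exp(−0.7813) = 0.4578.
C = 1.751 × 0.4578 = 0.802 kg/m³.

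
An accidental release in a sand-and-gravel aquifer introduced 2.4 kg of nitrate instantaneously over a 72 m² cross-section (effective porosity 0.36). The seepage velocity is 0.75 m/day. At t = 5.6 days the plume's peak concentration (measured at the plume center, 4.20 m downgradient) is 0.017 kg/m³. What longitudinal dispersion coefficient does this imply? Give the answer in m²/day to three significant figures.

At the plume center C_max = M/(n_e·A·√(4πDt)), so D = M²/(4πt·(n_e·A·C_max)²).
n_e·A·C_max = 0.36 × 72 × 0.017 = 0.4406 kg/m.
D = 2.4²/(4π × 5.6 × 0.4406²) = 0.422 m²/day.

0.422 m²/day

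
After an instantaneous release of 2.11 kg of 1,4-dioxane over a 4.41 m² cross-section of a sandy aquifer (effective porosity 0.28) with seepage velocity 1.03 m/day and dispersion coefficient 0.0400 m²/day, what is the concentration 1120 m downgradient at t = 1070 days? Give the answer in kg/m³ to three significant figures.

For an instantaneous plane source, C(x,t) = M/(n_e·A·√(4πDt)) · exp(−(x−vt)²/(4Dt)), with n_e·A the pore (flow) area.
Plume center vt = 1.03 × 1070 = 1102.1 m, so the well at 1120 m is 17.9 m downgradient of the peak.
√(4πDt) = 23.19 m, giving peak height M/(n_e·A·√(4πDt)) = 2.11/(0.28 × 4.41 × 23.19) = 0.07369 kg/m³.
(x−vt)²/(4Dt) = (17.9)²/(4 × 0.0400 × 1070) = 1.872; exp(−1.872) = 0.1538.
C = 0.07369 × 0.1538 = 0.0113 kg/m³.

0.0113 kg/m³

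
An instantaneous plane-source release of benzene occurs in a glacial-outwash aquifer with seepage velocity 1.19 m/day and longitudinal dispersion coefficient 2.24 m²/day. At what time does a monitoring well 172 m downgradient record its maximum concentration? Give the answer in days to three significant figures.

143 days

For the 1D instantaneous-source solution, setting ∂C/∂t = 0 at fixed x gives v²t² + 2Dt − x² = 0, so t = (√(D² + v²x²) − D)/v².
√(D² + v²x²) = √(2.24² + 1.19² × 172²) = 204.7; v² = 1.4161.
t = (204.7 − 2.24)/1.4161 = 143 days (vs. the pure-advection estimate x/v = 145 d).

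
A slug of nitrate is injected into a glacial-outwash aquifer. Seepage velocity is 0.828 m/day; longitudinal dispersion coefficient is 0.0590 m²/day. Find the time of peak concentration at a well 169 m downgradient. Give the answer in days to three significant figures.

204 days

For the 1D instantaneous-source solution, setting ∂C/∂t = 0 at fixed x gives v²t² + 2Dt − x² = 0, so t = (√(D² + v²x²) − D)/v².
√(D² + v²x²) = √(0.0590² + 0.828² × 169²) = 139.9; v² = 0.685584.
t = (139.9 − 0.0590)/0.685584 = 204 days (vs. the pure-advection estimate x/v = 204 d).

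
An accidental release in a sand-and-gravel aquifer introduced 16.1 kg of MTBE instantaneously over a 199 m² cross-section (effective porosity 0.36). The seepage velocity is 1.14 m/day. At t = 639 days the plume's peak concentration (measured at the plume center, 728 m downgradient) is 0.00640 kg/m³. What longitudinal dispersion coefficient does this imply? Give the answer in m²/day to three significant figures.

At the plume center C_max = M/(n_e·A·√(4πDt)), so D = M²/(4πt·(n_e·A·C_max)²).
n_e·A·C_max = 0.36 × 199 × 0.00640 = 0.4585 kg/m.
D = 16.1²/(4π × 639 × 0.4585²) = 0.154 m²/day.

0.154 m²/day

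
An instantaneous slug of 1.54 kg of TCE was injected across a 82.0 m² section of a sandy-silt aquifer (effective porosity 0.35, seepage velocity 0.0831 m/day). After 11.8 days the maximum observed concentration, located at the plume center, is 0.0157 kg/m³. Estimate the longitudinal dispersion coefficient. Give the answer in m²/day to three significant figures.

At the plume center C_max = M/(n_e·A·√(4πDt)), so D = M²/(4πt·(n_e·A·C_max)²).
n_e·A·C_max = 0.35 × 82.0 × 0.0157 = 0.4506 kg/m.
D = 1.54²/(4π × 11.8 × 0.4506²) = 0.0788 m²/day.

0.0788 m²/day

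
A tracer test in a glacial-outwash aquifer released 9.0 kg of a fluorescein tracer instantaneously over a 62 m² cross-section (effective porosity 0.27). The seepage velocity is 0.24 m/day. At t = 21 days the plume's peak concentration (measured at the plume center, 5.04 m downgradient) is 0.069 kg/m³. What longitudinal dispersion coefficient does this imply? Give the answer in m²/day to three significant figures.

0.230 m²/day

At the plume center C_max = M/(n_e·A·√(4πDt)), so D = M²/(4πt·(n_e·A·C_max)²).
n_e·A·C_max = 0.27 × 62 × 0.069 = 1.155 kg/m.
D = 9.0²/(4π × 21 × 1.155²) = 0.230 m²/day.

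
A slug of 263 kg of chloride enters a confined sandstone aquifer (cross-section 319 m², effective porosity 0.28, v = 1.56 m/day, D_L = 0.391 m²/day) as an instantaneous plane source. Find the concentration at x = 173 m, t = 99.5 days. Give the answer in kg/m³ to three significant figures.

0.0175 kg/m³

For an instantaneous plane source, C(x,t) = M/(n_e·A·√(4πDt)) · exp(−(x−vt)²/(4Dt)), with n_e·A the pore (flow) area.
Plume center vt = 1.56 × 99.5 = 155.22 m, so the well at 173 m is 17.78 m downgradient of the peak.
√(4πDt) = 22.11 m, giving peak height M/(n_e·A·√(4πDt)) = 263/(0.28 × 319 × 22.11) = 0.1332 kg/m³.
(x−vt)²/(4Dt) = (17.78)²/(4 × 0.391 × 99.5) = 2.031; exp(−2.031) = 0.1312.
C = 0.1332 × 0.1312 = 0.0175 kg/m³.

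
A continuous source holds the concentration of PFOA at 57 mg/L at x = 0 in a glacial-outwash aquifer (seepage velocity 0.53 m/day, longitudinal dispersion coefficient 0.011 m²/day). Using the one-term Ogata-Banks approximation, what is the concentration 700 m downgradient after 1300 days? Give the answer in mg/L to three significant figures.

For a continuous step input, C/C₀ ≈ ½·erfc((x−vt)/(2√(Dt))).
vt = 0.53 × 1300 = 689 m and 2√(Dt) = 2√(0.011 × 1300) = 7.563 m.
Argument (x−vt)/(2√(Dt)) = (700 − 689)/7.563 = 1.454; ½·erfc(1.454) = 0.01988.
C = 57 × 0.01988 = 1.13 mg/L.

1.13 mg/L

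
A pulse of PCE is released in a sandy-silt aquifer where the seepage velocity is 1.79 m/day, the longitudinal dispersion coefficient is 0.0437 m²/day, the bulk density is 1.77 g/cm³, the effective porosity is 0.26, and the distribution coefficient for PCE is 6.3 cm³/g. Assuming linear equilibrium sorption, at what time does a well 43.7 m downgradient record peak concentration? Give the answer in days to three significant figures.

1070 days

Retardation factor R = 1 + ρ_b·K_d/n = 1 + 1.77 × 6.3/0.26 = 43.89.
Sorption retards both mechanisms: v_R = v/R = 0.04078 m/day, D_R = D/R = 0.0009957 m²/day.
Peak time from v_R²t² + 2D_R t − x² = 0: t = (√(D_R² + v_R²x²) − D_R)/v_R².
√(D_R² + v_R²x²) = √(0.0009957² + 0.04078² × 43.7²) = 1.782; v_R² = 0.001663.
t = (1.782 − 0.0009957)/0.001663 = 1070 days.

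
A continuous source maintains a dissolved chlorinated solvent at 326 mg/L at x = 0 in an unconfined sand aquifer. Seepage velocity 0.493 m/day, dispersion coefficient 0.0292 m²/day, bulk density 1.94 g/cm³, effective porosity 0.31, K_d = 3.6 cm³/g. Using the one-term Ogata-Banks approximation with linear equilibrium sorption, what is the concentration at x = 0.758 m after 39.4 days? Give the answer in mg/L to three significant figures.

Retardation factor R = 1 + ρ_b·K_d/n = 1 + 1.94 × 3.6/0.31 = 23.53.
Sorption retards both mechanisms: v_R = v/R = 0.02095 m/day, D_R = D/R = 0.001241 m²/day.
v_R·t = 0.02095 × 39.4 = 0.82543 m; 2√(D_R t) = 0.4422 m; argument = (0.758 − 0.82543)/0.4422 = -0.1525.
C = C₀ × ½·erfc(-0.1525) = 326 × 0.5854 = 191 mg/L.

191 mg/L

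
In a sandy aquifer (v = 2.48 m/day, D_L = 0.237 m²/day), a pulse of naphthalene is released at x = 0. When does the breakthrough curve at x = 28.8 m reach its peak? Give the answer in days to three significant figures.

For the 1D instantaneous-source solution, setting ∂C/∂t = 0 at fixed x gives v²t² + 2Dt − x² = 0, so t = (√(D² + v²x²) − D)/v².
√(D² + v²x²) = √(0.237² + 2.48² × 28.8²) = 71.42; v² = 6.1504.
t = (71.42 − 0.237)/6.1504 = 11.6 days (vs. the pure-advection estimate x/v = 11.6 d).

11.6 days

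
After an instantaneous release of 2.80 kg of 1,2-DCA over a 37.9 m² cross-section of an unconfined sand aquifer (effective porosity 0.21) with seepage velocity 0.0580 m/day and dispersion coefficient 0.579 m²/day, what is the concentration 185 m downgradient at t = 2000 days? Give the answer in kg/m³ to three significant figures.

0.00104 kg/m³

For an instantaneous plane source, C(x,t) = M/(n_e·A·√(4πDt)) · exp(−(x−vt)²/(4Dt)), with n_e·A the pore (flow) area.
Plume center vt = 0.0580 × 2000 = 116 m, so the well at 185 m is 69 m downgradient of the peak.
√(4πDt) = 120.6 m, giving peak height M/(n_e·A·√(4πDt)) = 2.80/(0.21 × 37.9 × 120.6) = 0.002917 kg/m³.
(x−vt)²/(4Dt) = (69)²/(4 × 0.579 × 2000) = 1.028; exp(−1.028) = 0.3577.
C = 0.002917 × 0.3577 = 0.00104 kg/m³.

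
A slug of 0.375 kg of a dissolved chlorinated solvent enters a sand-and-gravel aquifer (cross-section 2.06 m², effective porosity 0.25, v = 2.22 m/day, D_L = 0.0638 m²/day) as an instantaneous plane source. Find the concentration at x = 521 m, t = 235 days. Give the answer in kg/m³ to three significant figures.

For an instantaneous plane source, C(x,t) = M/(n_e·A·√(4πDt)) · exp(−(x−vt)²/(4Dt)), with n_e·A the pore (flow) area.
Plume center vt = 2.22 × 235 = 521.7 m, so the well at 521 m is 0.7 m upgradient of the peak.
√(4πDt) = 13.73 m, giving peak height M/(n_e·A·√(4πDt)) = 0.375/(0.25 × 2.06 × 13.73) = 0.05303 kg/m³.
(x−vt)²/(4Dt) = (-0.7)²/(4 × 0.0638 × 235) = 0.008170; exp(−0.008170) = 0.9919.
C = 0.05303 × 0.9919 = 0.0526 kg/m³.

0.0526 kg/m³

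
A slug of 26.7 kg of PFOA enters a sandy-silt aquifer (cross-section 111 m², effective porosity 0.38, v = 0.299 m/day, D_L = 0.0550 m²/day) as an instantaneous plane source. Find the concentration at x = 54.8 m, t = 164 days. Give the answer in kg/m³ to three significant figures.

0.0237 kg/m³

For an instantaneous plane source, C(x,t) = M/(n_e·A·√(4πDt)) · exp(−(x−vt)²/(4Dt)), with n_e·A the pore (flow) area.
Plume center vt = 0.299 × 164 = 49.036 m, so the well at 54.8 m is 5.764 m downgradient of the peak.
√(4πDt) = 10.65 m, giving peak height M/(n_e·A·√(4πDt)) = 26.7/(0.38 × 111 × 10.65) = 0.05944 kg/m³.
(x−vt)²/(4Dt) = (5.764)²/(4 × 0.0550 × 164) = 0.9208; exp(−0.9208) = 0.3982.
C = 0.05944 × 0.3982 = 0.0237 kg/m³.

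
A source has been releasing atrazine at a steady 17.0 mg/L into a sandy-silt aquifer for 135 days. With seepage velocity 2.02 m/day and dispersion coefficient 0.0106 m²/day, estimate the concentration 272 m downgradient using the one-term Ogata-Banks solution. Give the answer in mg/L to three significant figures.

For a continuous step input, C/C₀ ≈ ½·erfc((x−vt)/(2√(Dt))).
vt = 2.02 × 135 = 272.7 m and 2√(Dt) = 2√(0.0106 × 135) = 2.392 m.
Argument (x−vt)/(2√(Dt)) = (272 − 272.7)/2.392 = -0.2926; ½·erfc(-0.2926) = 0.6605.
C = 17.0 × 0.6605 = 11.2 mg/L.

11.2 mg/L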